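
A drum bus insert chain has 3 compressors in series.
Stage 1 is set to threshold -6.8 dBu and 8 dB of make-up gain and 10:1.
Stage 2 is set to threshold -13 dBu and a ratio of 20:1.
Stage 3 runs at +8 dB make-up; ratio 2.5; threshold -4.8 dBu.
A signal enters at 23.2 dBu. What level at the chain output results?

-4.14 dBu

Stage 1: 23.2 dBu is 30 dB over -6.8 dBu; at 10:1 that becomes 3 dB over, giving -3.8 dBu; +8 dB make-up → 4.2 dBu.
Stage 2: 4.2 dBu is 17.2 dB over -13 dBu; at 20:1 that becomes 0.86 dB over, giving -12.14 dBu.
Stage 3: below threshold (-12.14 ≤ -4.8); passes unchanged; make-up brings it to -4.14 dBu.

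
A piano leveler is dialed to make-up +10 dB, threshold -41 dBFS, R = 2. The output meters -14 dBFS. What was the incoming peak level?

Before make-up, the level was -14 − 10 = -24 dBFS.
That's 17 dB above the -41 dBFS threshold.
Undo the ratio: input overshoot = 17 × 2 = 34 dB, giving input = -7 dBFS.

-7 dBFS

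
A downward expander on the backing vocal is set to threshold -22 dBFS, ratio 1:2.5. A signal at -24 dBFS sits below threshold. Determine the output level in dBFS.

-27 dBFS

Undershoot = (-22) − (-24) = 2 dB.
At 1:2.5, that expands to 5 dB under threshold.
Output = -22 − 5 = -27 dBFS.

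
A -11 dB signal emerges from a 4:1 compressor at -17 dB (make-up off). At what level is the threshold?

-19 dB

Input is 8 dB above T (since output overshoot × R = input overshoot: (-17 − T)·4 = -11 − T gives T = -19 dB).
Check: -19 + (-11 − (-19))/4 = -19 + 2 = -17 dB. ✓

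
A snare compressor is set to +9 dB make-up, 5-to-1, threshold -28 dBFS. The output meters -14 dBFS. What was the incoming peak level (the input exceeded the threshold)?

-3 dBFS

Remove make-up: -14 − 9 = -23 dBFS.
That's 5 dB above the -28 dBFS threshold.
Undo the ratio: input overshoot = 5 × 5 = 25 dB, giving input = -3 dBFS.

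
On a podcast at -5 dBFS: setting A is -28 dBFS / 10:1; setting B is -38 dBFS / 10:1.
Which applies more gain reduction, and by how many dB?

B, by 9 dB

A: GR = 23 − 23/10 = 20.7 dB.
B: GR = 33 − 33/10 = 29.7 dB.
Difference: 9 dB in favour of B.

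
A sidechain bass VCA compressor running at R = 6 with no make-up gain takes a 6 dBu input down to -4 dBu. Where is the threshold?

Gain reduction = 6 − (-4) = 10 dB; output overshoot = GR / (R − 1) = 10 / 5 = 2 dB.
Threshold = output − output overshoot = -4 − 2 = -6 dBu.

-6 dBu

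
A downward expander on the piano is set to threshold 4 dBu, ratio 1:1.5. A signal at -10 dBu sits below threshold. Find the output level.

-17 dBu

Below threshold, a 1:1.5 expander applies gain = (1.5−1)×(T − x) of attenuation.
(1.5−1) × 14 = 7 dB, so output = -10 − 7 = -17 dBu.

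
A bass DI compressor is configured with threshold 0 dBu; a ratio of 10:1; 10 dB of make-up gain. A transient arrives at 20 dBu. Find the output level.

12 dBu

The input is 20 dB above the 0 dBu threshold.
The 20 dB excess becomes 2 dB after 10:1 reduction.
So the level is 0 + 2 = 2 dBu; make-up adds 10 dB, giving 12 dBu.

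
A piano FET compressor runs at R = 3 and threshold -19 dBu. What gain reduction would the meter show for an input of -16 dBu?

-16 dBu exceeds the threshold by 3 dB.
At 3:1, output sits 3/3 = 1 dB above threshold.
So the signal is attenuated by 3 − 1 = 2 dB.

2 dB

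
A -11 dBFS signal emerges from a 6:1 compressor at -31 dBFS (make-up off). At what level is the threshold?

Input is 24 dB above T (since output overshoot × R = input overshoot: (-31 − T)·6 = -11 − T gives T = -35 dBFS).
Check: -35 + (-11 − (-35))/6 = -35 + 4 = -31 dBFS. ✓

-35 dBFS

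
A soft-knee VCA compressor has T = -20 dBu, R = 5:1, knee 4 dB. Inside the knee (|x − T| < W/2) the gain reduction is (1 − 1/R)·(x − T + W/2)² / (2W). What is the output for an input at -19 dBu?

x − T + W/2 = -19 − (-20) + 2 = 3.
GR = (1 − 1/5) × 3² / 8 = 0.8 × 9 / 8 = 0.9 dB.
Output = -19 − 0.9 = -19.9 dBu.

-19.9 dBu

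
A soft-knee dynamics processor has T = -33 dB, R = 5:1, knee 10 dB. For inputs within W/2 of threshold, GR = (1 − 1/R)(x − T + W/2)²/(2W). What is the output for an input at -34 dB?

-34.64 dB

x − T + W/2 = -34 − (-33) + 5 = 4.
GR = (1 − 1/5) × 4² / 20 = 0.8 × 16 / 20 = 0.64 dB.
Output = -34 − 0.64 = -34.64 dB.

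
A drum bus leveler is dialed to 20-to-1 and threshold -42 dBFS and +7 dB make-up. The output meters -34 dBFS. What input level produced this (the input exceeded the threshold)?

Stripping the +7 dB make-up gives -41 dBFS at the gain stage.
Post-compression overshoot = -41 − (-42) = 1 dB.
Input overshoot = R × output overshoot = 20 dB → input = -42 + 20 = -22 dBFS.

-22 dBFS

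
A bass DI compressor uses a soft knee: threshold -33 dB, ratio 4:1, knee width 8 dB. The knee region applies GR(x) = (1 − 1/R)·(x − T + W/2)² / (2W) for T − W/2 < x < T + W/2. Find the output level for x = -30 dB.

-32.296875 dB

x − T + W/2 = -30 − (-33) + 4 = 7.
GR = (1 − 1/4) × 7² / 16 = 0.75 × 49 / 16 = 2.296875 dB.
Output = -30 − 2.296875 = -32.296875 dB.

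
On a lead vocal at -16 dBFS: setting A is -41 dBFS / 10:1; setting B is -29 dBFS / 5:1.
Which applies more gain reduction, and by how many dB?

A, by 12.1 dB

A: overshoot 25 dB → output overshoot 2.5 dB → GR 22.5 dB.
B: overshoot 13 dB → output overshoot 2.6 dB → GR 10.4 dB.
Difference: 12.1 dB in favour of A.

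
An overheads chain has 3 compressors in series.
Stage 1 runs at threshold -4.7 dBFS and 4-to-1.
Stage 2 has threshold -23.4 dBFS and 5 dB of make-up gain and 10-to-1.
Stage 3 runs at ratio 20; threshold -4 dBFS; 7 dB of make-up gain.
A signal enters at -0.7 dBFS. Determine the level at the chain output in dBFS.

Stage 1: -0.7 dBFS is 4 dB over -4.7 dBFS; at 4:1 that becomes 1 dB over, giving -3.7 dBFS.
Stage 2: overshoot 19.7 dB → 19.7/10 = 1.97 dB → -21.43 dBFS; +5 dB make-up → -16.43 dBFS.
Stage 3: -16.43 dBFS ≤ -4 dBFS, so stage 3 doesn't engage; make-up brings it to -9.43 dBFS.

-9.43 dBFS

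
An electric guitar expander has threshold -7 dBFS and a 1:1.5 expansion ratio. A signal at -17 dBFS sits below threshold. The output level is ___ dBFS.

-22 dBFS

Below threshold, a 1:1.5 expander applies gain = (1.5−1)×(T − x) of attenuation.
(1.5−1) × 10 = 5 dB, so output = -17 − 5 = -22 dBFS.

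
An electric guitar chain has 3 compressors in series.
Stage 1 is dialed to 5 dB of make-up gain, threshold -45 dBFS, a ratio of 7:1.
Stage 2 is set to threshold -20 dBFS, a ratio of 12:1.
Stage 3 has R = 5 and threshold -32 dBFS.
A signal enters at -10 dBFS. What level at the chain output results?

-35 dBFS

Stage 1: -10 dBFS is 35 dB over -45 dBFS; at 7:1 that becomes 5 dB over, giving -40 dBFS; +5 dB make-up → -35 dBFS.
Stage 2: below threshold (-35 ≤ -20); passes unchanged; output -35 dBFS.
Stage 3: below threshold (-35 ≤ -32); passes unchanged; output -35 dBFS.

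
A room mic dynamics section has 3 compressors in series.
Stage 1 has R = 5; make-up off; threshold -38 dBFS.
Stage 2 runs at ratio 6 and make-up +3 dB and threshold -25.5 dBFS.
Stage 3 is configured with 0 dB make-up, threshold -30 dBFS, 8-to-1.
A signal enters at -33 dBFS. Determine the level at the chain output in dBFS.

Stage 1: -33 dBFS is 5 dB over -38 dBFS; at 5:1 that becomes 1 dB over, giving -37 dBFS.
Stage 2: -37 dBFS ≤ -25.5 dBFS, so stage 2 doesn't engage; make-up brings it to -34 dBFS.
Stage 3: -34 dBFS is at or below the -30 dBFS threshold — no compression; output -34 dBFS.

-34 dBFS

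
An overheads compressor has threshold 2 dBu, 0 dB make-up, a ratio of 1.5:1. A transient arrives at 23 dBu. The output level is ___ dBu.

Overshoot: 23 − 2 = 21 dB.
At 1.5:1 the overshoot is divided by 1.5, leaving 14 dB above threshold.
So the level is 2 + 14 = 16 dBu.

16 dBu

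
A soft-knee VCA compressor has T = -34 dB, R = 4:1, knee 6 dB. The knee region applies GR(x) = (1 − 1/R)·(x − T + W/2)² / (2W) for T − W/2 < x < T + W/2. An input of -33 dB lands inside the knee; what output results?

x − T + W/2 = -33 − (-34) + 3 = 4.
GR = (1 − 1/4) × 4² / 12 = 0.75 × 16 / 12 = 1 dB.
Output = -33 − 1 = -34 dB.

-34 dB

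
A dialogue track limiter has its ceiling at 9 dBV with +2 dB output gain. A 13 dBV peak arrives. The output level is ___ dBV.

11 dBV

A brickwall limiter is an ∞:1 compressor: any input above the ceiling is clamped to 9 dBV.
Output gain then adds 2 dB: 9 + 2 = 11 dBV.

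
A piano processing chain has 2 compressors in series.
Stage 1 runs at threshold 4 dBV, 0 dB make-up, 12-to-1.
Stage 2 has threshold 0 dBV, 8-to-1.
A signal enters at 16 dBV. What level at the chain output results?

0.625 dBV

Stage 1: 16 dBV is 12 dB over 4 dBV; at 12:1 that becomes 1 dB over, giving 5 dBV.
Stage 2: 5 dBV is 5 dB over 0 dBV; at 8:1 that becomes 0.625 dB over, giving 0.625 dBV.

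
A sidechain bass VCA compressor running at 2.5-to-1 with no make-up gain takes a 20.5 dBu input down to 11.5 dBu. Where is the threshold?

5.5 dBu

Let T be the threshold. Output overshoot = (input overshoot)/R, so 11.5 − T = (20.5 − T)/2.5.
2.5·(11.5 − T) = 20.5 − T → 1.5·T = 28.75 − 20.5 = 8.25.
T = 8.25/1.5 = 5.5 dBu.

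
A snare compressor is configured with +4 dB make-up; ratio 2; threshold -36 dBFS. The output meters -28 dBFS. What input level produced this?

Before make-up, the level was -28 − 4 = -32 dBFS.
The compressed level sits -32 − (-36) = 4 dB over threshold.
Input overshoot = R × output overshoot = 8 dB → input = -36 + 8 = -28 dBFS.

-28 dBFS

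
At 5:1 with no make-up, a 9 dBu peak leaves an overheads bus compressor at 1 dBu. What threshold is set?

-1 dBu

Input is 10 dB above T (since output overshoot × R = input overshoot: (1 − T)·5 = 9 − T gives T = -1 dBu).
Check: -1 + (9 − (-1))/5 = -1 + 2 = 1 dBu. ✓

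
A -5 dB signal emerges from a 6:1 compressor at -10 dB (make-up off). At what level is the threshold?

-11 dB

Gain reduction = -5 − (-10) = 5 dB; output overshoot = GR / (R − 1) = 5 / 5 = 1 dB.
Threshold = output − output overshoot = -10 − 1 = -11 dB.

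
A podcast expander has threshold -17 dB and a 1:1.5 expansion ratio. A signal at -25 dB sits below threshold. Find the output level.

Below threshold, a 1:1.5 expander applies gain = (1.5−1)×(T − x) of attenuation.
(1.5−1) × 8 = 4 dB, so output = -25 − 4 = -29 dB.

-29 dB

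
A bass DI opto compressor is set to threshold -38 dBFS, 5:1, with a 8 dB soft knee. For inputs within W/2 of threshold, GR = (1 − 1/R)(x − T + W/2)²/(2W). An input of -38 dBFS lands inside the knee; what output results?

-38.8 dBFS

x − T + W/2 = -38 − (-38) + 4 = 4.
GR = (1 − 1/5) × 4² / 16 = 0.8 × 16 / 16 = 0.8 dB.
Output = -38 − 0.8 = -38.8 dBFS.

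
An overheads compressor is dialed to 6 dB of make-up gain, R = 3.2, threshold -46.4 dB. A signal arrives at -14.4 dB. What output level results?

The input is 32 dB above the -46.4 dB threshold.
The 32 dB excess becomes 10 dB after 3.2:1 reduction.
That puts the output at -36.4 dB; make-up adds 6 dB, giving -30.4 dB.

-30.4 dB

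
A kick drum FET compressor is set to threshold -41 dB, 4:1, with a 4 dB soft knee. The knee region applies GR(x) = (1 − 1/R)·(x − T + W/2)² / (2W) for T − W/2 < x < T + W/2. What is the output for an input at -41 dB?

x − T + W/2 = -41 − (-41) + 2 = 2.
GR = (1 − 1/4) × 2² / 8 = 0.75 × 4 / 8 = 0.375 dB.
Output = -41 − 0.375 = -41.375 dB.

-41.375 dB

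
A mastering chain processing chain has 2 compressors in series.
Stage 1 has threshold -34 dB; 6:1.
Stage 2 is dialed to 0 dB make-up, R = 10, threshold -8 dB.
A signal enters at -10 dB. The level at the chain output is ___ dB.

-30 dB

Stage 1: -10 dB is 24 dB over -34 dB; at 6:1 that becomes 4 dB over, giving -30 dB.
Stage 2: -30 dB is at or below the -8 dB threshold — no compression; output -30 dB.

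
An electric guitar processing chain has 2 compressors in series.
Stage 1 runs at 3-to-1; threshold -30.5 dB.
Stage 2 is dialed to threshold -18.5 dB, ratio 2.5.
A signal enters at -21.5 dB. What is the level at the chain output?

-27.5 dB

Stage 1: 9 dB above -30.5 dB, reduced 3:1 to 3 dB above → -27.5 dB.
Stage 2: -27.5 dB is at or below the -18.5 dB threshold — no compression; output -27.5 dB.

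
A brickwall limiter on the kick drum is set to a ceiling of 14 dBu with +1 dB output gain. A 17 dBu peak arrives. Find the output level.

A brickwall limiter is an ∞:1 compressor: any input above the ceiling is clamped to 14 dBu.
Output gain then adds 1 dB: 14 + 1 = 15 dBu.

15 dBu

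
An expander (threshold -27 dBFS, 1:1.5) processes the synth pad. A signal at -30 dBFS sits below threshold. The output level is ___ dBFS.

-31.5 dBFS

Undershoot = (-27) − (-30) = 3 dB.
At 1:1.5, that expands to 4.5 dB under threshold.
Output = -27 − 4.5 = -31.5 dBFS.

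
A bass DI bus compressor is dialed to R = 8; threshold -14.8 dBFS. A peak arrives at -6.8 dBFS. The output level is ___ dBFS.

-13.8 dBFS

-6.8 dBFS sits 8 dB over threshold.
At 8:1 the overshoot is divided by 8, leaving 1 dB above threshold.
So the level is -14.8 + 1 = -13.8 dBFS.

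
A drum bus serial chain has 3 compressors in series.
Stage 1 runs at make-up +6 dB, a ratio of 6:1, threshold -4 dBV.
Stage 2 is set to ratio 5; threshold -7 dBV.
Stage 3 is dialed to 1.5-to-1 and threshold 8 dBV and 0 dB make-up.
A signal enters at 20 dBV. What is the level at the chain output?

Stage 1: 24 dB above -4 dBV, reduced 6:1 to 4 dB above → 0 dBV; +6 dB make-up → 6 dBV.
Stage 2: 13 dB above -7 dBV, reduced 5:1 to 2.6 dB above → -4.4 dBV.
Stage 3: below threshold (-4.4 ≤ 8); passes unchanged; output -4.4 dBV.

-4.4 dBV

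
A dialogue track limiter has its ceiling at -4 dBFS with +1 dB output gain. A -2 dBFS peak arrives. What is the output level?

-3 dBFS

At ∞:1, everything above -4 dBFS is held at the ceiling.
Output gain then adds 1 dB: -4 + 1 = -3 dBFS.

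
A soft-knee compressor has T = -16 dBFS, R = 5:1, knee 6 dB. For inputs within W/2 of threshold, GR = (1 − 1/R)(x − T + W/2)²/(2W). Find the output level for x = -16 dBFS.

x − T + W/2 = -16 − (-16) + 3 = 3.
GR = (1 − 1/5) × 3² / 12 = 0.8 × 9 / 12 = 0.6 dB.
Output = -16 − 0.6 = -16.6 dBFS.

-16.6 dBFS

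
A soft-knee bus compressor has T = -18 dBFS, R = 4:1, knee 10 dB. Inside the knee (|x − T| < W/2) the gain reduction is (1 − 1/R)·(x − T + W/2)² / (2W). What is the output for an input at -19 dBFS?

-19.6 dBFS

x − T + W/2 = -19 − (-18) + 5 = 4.
GR = (1 − 1/4) × 4² / 20 = 0.75 × 16 / 20 = 0.6 dB.
Output = -19 − 0.6 = -19.6 dBFS.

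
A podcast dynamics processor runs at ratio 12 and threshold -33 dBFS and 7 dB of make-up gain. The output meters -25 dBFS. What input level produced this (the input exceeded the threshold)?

Remove make-up: -25 − 7 = -32 dBFS.
That's 1 dB above the -33 dBFS threshold.
Input overshoot = R × output overshoot = 12 dB → input = -33 + 12 = -21 dBFS.

-21 dBFS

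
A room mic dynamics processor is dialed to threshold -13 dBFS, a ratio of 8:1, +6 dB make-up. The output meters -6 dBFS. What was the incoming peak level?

-5 dBFS

Stripping the +6 dB make-up gives -12 dBFS at the gain stage.
That's 1 dB above the -13 dBFS threshold.
Undo the ratio: input overshoot = 1 × 8 = 8 dB, giving input = -5 dBFS.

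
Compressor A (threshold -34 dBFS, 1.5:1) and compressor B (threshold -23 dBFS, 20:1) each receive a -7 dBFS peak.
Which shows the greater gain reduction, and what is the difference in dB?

B, by 6.2 dB

A: overshoot 27 dB → output overshoot 18 dB → GR 9 dB.
B: overshoot 16 dB → output overshoot 0.8 dB → GR 15.2 dB.
B reduces 6.2 dB more.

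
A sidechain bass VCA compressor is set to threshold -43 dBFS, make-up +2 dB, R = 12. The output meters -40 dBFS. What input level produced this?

Before make-up, the level was -40 − 2 = -42 dBFS.
The compressed level sits -42 − (-43) = 1 dB over threshold.
Input overshoot = R × output overshoot = 12 dB → input = -43 + 12 = -31 dBFS.

-31 dBFS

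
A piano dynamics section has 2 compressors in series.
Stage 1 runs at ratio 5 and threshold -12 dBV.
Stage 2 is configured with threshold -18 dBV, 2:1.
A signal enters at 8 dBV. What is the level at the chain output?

Stage 1: 20 dB above -12 dBV, reduced 5:1 to 4 dB above → -8 dBV.
Stage 2: 10 dB above -18 dBV, reduced 2:1 to 5 dB above → -13 dBV.

-13 dBV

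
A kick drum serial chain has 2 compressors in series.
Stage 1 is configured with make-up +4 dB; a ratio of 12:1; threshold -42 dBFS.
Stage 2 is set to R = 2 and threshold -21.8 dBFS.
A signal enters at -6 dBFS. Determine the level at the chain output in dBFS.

Stage 1: 36 dB above -42 dBFS, reduced 12:1 to 3 dB above → -39 dBFS; +4 dB make-up → -35 dBFS.
Stage 2: below threshold (-35 ≤ -21.8); passes unchanged; output -35 dBFS.

-35 dBFS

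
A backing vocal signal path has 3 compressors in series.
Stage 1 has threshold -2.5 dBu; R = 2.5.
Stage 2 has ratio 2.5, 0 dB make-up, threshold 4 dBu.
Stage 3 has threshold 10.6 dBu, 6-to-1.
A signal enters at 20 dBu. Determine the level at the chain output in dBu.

5 dBu

Stage 1: 22.5 dB above -2.5 dBu, reduced 2.5:1 to 9 dB above → 6.5 dBu.
Stage 2: overshoot 2.5 dB → 2.5/2.5 = 1 dB → 5 dBu.
Stage 3: 5 dBu ≤ 10.6 dBu, so stage 3 doesn't engage; output 5 dBu.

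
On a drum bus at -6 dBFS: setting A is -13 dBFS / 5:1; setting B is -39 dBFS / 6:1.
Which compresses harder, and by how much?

A: GR = 7 − 7/5 = 5.6 dB.
B: GR = 33 − 33/6 = 27.5 dB.
Difference: 21.9 dB in favour of B.

B, by 21.9 dB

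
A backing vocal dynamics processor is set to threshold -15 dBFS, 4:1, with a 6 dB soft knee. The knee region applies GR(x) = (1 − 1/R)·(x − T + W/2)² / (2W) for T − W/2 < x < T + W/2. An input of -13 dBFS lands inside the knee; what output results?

x − T + W/2 = -13 − (-15) + 3 = 5.
GR = (1 − 1/4) × 5² / 12 = 0.75 × 25 / 12 = 1.5625 dB.
Output = -13 − 1.5625 = -14.5625 dBFS.

-14.5625 dBFS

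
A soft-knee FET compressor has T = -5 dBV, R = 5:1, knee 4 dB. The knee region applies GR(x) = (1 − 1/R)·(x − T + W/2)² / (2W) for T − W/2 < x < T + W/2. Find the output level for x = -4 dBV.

-4.9 dBV

x − T + W/2 = -4 − (-5) + 2 = 3.
GR = (1 − 1/5) × 3² / 8 = 0.8 × 9 / 8 = 0.9 dB.
Output = -4 − 0.9 = -4.9 dBV.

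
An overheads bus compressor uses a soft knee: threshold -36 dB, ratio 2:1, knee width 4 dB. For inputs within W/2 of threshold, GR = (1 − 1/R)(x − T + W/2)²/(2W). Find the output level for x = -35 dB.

-35.5625 dB

x − T + W/2 = -35 − (-36) + 2 = 3.
GR = (1 − 1/2) × 3² / 8 = 0.5 × 9 / 8 = 0.5625 dB.
Output = -35 − 0.5625 = -35.5625 dB.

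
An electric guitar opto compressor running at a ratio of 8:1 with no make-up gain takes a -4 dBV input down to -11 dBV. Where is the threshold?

-12 dBV

Input is 8 dB above T (since output overshoot × R = input overshoot: (-11 − T)·8 = -4 − T gives T = -12 dBV).
Check: -12 + (-4 − (-12))/8 = -12 + 1 = -11 dBV. ✓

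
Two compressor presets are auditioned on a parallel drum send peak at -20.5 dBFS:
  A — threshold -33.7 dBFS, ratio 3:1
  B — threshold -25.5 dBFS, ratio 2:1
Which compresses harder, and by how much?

A: overshoot 13.2 dB → output overshoot 4.4 dB → GR 8.8 dB.
B: overshoot 5 dB → output overshoot 2.5 dB → GR 2.5 dB.
Difference: 6.3 dB in favour of A.

A, by 6.3 dB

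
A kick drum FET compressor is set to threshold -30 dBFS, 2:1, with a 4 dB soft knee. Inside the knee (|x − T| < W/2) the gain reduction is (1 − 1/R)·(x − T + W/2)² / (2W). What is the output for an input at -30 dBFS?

-30.25 dBFS

x − T + W/2 = -30 − (-30) + 2 = 2.
GR = (1 − 1/2) × 2² / 8 = 0.5 × 4 / 8 = 0.25 dB.
Output = -30 − 0.25 = -30.25 dBFS.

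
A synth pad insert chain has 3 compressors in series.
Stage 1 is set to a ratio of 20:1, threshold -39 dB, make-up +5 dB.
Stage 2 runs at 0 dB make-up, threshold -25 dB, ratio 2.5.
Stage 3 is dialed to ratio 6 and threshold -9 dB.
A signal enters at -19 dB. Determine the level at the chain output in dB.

-33 dB

Stage 1: 20 dB above -39 dB, reduced 20:1 to 1 dB above → -38 dB; +5 dB make-up → -33 dB.
Stage 2: below threshold (-33 ≤ -25); passes unchanged; output -33 dB.
Stage 3: -33 dB ≤ -9 dB, so stage 3 doesn't engage; output -33 dB.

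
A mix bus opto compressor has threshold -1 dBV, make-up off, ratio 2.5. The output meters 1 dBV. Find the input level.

4 dBV

Post-compression overshoot = 1 − (-1) = 2 dB.
Undo the ratio: input overshoot = 2 × 2.5 = 5 dB, giving input = 4 dBV.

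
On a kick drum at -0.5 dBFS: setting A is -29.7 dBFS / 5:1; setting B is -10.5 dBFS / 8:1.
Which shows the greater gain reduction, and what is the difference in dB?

A: 29.2 dB over, compressed to 5.84 dB over, so 23.36 dB of GR.
B: 10 dB over, compressed to 1.25 dB over, so 8.75 dB of GR.
A reduces 14.61 dB more.

A, by 14.61 dB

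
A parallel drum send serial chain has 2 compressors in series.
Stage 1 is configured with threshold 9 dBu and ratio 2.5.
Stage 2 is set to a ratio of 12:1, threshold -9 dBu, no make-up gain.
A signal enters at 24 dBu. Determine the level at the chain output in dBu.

Stage 1: overshoot 15 dB → 15/2.5 = 6 dB → 15 dBu.
Stage 2: 24 dB above -9 dBu, reduced 12:1 to 2 dB above → -7 dBu.

-7 dBu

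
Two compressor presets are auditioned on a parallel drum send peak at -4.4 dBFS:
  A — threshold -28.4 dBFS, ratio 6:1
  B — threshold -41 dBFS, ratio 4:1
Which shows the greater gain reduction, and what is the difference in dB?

B, by 7.45 dB

A: 24 dB over, compressed to 4 dB over, so 20 dB of GR.
B: 36.6 dB over, compressed to 9.15 dB over, so 27.45 dB of GR.
B applies 7.45 dB more gain reduction.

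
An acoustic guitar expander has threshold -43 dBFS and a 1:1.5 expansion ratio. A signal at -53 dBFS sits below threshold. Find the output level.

-58 dBFS

Undershoot = (-43) − (-53) = 10 dB.
At 1:1.5, that expands to 15 dB under threshold.
Output = -43 − 15 = -58 dBFS.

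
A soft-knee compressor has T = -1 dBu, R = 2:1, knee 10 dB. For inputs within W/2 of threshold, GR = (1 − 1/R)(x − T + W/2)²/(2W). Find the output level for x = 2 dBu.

0.4 dBu

x − T + W/2 = 2 − (-1) + 5 = 8.
GR = (1 − 1/2) × 8² / 20 = 0.5 × 64 / 20 = 1.6 dB.
Output = 2 − 1.6 = 0.4 dBu.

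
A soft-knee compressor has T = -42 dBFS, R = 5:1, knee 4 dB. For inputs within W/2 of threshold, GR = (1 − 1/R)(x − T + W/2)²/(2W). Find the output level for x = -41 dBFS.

-41.9 dBFS

x − T + W/2 = -41 − (-42) + 2 = 3.
GR = (1 − 1/5) × 3² / 8 = 0.8 × 9 / 8 = 0.9 dB.
Output = -41 − 0.9 = -41.9 dBFS.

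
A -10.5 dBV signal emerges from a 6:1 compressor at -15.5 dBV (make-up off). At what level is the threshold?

Let T be the threshold. Output overshoot = (input overshoot)/R, so -15.5 − T = (-10.5 − T)/6.
6·(-15.5 − T) = -10.5 − T → 5·T = -93 − (-10.5) = -82.5.
T = -82.5/5 = -16.5 dBV.

-16.5 dBV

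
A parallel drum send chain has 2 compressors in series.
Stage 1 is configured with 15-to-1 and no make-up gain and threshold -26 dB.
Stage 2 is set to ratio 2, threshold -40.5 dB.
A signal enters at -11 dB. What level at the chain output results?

-32.75 dB

Stage 1: 15 dB above -26 dB, reduced 15:1 to 1 dB above → -25 dB.
Stage 2: -25 dB is 15.5 dB over -40.5 dB; at 2:1 that becomes 7.75 dB over, giving -32.75 dB.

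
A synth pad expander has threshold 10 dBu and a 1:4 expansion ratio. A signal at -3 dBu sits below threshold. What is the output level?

Below threshold, a 1:4 expander applies gain = (4−1)×(T − x) of attenuation.
(4−1) × 13 = 39 dB, so output = -3 − 39 = -42 dBu.

-42 dBu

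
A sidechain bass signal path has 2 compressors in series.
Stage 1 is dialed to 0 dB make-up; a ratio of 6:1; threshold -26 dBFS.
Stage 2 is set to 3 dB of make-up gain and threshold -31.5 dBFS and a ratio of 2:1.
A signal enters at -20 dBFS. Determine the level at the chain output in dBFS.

Stage 1: overshoot 6 dB → 6/6 = 1 dB → -25 dBFS.
Stage 2: -25 dBFS is 6.5 dB over -31.5 dBFS; at 2:1 that becomes 3.25 dB over, giving -28.25 dBFS; +3 dB make-up → -25.25 dBFS.

-25.25 dBFS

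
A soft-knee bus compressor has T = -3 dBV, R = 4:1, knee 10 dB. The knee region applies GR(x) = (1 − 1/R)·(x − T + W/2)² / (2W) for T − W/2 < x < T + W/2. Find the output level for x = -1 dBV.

x − T + W/2 = -1 − (-3) + 5 = 7.
GR = (1 − 1/4) × 7² / 20 = 0.75 × 49 / 20 = 1.8375 dB.
Output = -1 − 1.8375 = -2.8375 dBV.

-2.8375 dBV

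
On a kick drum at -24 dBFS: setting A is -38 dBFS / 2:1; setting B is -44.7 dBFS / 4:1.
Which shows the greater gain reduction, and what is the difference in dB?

B, by 8.525 dB

A: GR = 14 − 14/2 = 7 dB.
B: GR = 20.7 − 20.7/4 = 15.525 dB.
B reduces 8.525 dB more.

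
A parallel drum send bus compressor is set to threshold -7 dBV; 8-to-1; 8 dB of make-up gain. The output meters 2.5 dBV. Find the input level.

Stripping the +8 dB make-up gives -5.5 dBV at the gain stage.
The compressed level sits -5.5 − (-7) = 1.5 dB over threshold.
Input overshoot = R × output overshoot = 12 dB → input = -7 + 12 = 5 dBV.

5 dBV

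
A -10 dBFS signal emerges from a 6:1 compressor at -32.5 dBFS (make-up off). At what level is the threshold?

-37 dBFS

Input is 27 dB above T (since output overshoot × R = input overshoot: (-32.5 − T)·6 = -10 − T gives T = -37 dBFS).
Check: -37 + (-10 − (-37))/6 = -37 + 4.5 = -32.5 dBFS. ✓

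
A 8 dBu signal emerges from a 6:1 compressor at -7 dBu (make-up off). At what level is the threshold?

-10 dBu

Gain reduction = 8 − (-7) = 15 dB; output overshoot = GR / (R − 1) = 15 / 5 = 3 dB.
Threshold = output − output overshoot = -7 − 3 = -10 dBu.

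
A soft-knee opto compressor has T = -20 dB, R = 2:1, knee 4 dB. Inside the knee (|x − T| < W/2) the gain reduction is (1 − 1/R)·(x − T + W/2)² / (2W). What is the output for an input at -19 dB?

x − T + W/2 = -19 − (-20) + 2 = 3.
GR = (1 − 1/2) × 3² / 8 = 0.5 × 9 / 8 = 0.5625 dB.
Output = -19 − 0.5625 = -19.5625 dB.

-19.5625 dB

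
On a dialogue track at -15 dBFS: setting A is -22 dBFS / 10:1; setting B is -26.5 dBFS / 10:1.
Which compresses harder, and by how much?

A: overshoot 7 dB → output overshoot 0.7 dB → GR 6.3 dB.
B: overshoot 11.5 dB → output overshoot 1.15 dB → GR 10.35 dB.
B applies 4.05 dB more gain reduction.

B, by 4.05 dB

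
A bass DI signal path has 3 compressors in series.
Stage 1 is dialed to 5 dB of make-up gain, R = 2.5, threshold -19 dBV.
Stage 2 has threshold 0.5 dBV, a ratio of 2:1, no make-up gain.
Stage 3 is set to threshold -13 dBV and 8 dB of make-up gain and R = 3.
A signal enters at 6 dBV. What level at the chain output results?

-2 dBV

Stage 1: 25 dB above -19 dBV, reduced 2.5:1 to 10 dB above → -9 dBV; +5 dB make-up → -4 dBV.
Stage 2: -4 dBV ≤ 0.5 dBV, so stage 2 doesn't engage; output -4 dBV.
Stage 3: -4 dBV is 9 dB over -13 dBV; at 3:1 that becomes 3 dB over, giving -10 dBV; +8 dB make-up → -2 dBV.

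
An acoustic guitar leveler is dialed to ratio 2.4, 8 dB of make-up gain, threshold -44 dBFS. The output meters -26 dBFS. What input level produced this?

-20 dBFS

Before make-up, the level was -26 − 8 = -34 dBFS.
The compressed level sits -34 − (-44) = 10 dB over threshold.
Input overshoot = R × output overshoot = 24 dB → input = -44 + 24 = -20 dBFS.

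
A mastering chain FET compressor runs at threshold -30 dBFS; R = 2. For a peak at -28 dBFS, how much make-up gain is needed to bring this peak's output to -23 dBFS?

Without make-up, output = threshold + overshoot/2 = -30 + 1 = -29 dBFS.
Gap to target: 6 dB.

6 dB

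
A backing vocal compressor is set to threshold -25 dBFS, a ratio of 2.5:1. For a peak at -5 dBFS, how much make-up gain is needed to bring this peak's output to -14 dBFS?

The peak compresses to -25 + 20/2.5 = -17 dBFS.
To reach -14 dBFS requires -14 − (-17) = 3 dB of make-up.

3 dB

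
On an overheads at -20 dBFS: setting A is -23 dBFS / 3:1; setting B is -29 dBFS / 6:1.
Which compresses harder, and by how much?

A: GR = 3 − 3/3 = 2 dB.
B: GR = 9 − 9/6 = 7.5 dB.
B applies 5.5 dB more gain reduction.

B, by 5.5 dB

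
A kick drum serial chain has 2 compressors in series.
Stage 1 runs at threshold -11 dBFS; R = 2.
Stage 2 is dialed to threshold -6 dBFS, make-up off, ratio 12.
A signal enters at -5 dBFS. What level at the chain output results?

Stage 1: overshoot 6 dB → 6/2 = 3 dB → -8 dBFS.
Stage 2: below threshold (-8 ≤ -6); passes unchanged; output -8 dBFS.

-8 dBFS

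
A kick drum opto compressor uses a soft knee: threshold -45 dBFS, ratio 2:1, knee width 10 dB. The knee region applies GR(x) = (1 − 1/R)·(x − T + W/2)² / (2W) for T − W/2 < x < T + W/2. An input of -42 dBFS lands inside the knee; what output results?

-43.6 dBFS

x − T + W/2 = -42 − (-45) + 5 = 8.
GR = (1 − 1/2) × 8² / 20 = 0.5 × 64 / 20 = 1.6 dB.
Output = -42 − 1.6 = -43.6 dBFS.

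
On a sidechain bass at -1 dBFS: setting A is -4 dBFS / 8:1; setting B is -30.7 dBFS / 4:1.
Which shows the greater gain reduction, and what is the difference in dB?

A: GR = 3 − 3/8 = 2.625 dB.
B: GR = 29.7 − 29.7/4 = 22.275 dB.
B applies 19.65 dB more gain reduction.

B, by 19.65 dB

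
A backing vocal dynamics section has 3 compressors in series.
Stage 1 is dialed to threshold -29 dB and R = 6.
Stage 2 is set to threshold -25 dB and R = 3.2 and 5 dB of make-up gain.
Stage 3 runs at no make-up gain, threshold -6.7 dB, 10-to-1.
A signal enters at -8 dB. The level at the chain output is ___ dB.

Stage 1: 21 dB above -29 dB, reduced 6:1 to 3.5 dB above → -25.5 dB.
Stage 2: below threshold (-25.5 ≤ -25); passes unchanged; make-up brings it to -20.5 dB.
Stage 3: -20.5 dB ≤ -6.7 dB, so stage 3 doesn't engage; output -20.5 dB.

-20.5 dB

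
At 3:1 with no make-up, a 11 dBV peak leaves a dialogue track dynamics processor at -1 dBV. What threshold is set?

Input is 18 dB above T (since output overshoot × R = input overshoot: (-1 − T)·3 = 11 − T gives T = -7 dBV).
Check: -7 + (11 − (-7))/3 = -7 + 6 = -1 dBV. ✓

-7 dBV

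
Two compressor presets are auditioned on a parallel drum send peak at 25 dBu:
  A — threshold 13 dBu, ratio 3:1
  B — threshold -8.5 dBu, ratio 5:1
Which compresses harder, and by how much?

A: 12 dB over, compressed to 4 dB over, so 8 dB of GR.
B: 33.5 dB over, compressed to 6.7 dB over, so 26.8 dB of GR.
Difference: 18.8 dB in favour of B.

B, by 18.8 dB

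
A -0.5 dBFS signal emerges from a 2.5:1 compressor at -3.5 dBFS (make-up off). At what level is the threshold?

-5.5 dBFS

Gain reduction = -0.5 − (-3.5) = 3 dB; output overshoot = GR / (R − 1) = 3 / 1.5 = 2 dB.
Threshold = output − output overshoot = -3.5 − 2 = -5.5 dBFS.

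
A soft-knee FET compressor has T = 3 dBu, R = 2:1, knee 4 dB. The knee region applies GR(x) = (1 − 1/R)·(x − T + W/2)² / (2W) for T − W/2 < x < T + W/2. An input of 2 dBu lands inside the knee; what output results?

1.9375 dBu

x − T + W/2 = 2 − 3 + 2 = 1.
GR = (1 − 1/2) × 1² / 8 = 0.5 × 1 / 8 = 0.0625 dB.
Output = 2 − 0.0625 = 1.9375 dBu.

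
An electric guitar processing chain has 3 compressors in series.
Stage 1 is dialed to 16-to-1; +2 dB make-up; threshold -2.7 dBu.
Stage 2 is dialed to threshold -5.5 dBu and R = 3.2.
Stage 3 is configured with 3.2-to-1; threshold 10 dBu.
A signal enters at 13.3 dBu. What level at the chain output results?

-3.6875 dBu

Stage 1: 16 dB above -2.7 dBu, reduced 16:1 to 1 dB above → -1.7 dBu; +2 dB make-up → 0.3 dBu.
Stage 2: 5.8 dB above -5.5 dBu, reduced 3.2:1 to 1.8125 dB above → -3.6875 dBu.
Stage 3: -3.6875 dBu ≤ 10 dBu, so stage 3 doesn't engage; output -3.6875 dBu.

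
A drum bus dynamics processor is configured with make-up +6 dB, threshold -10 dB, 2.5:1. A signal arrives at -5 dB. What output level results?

-2 dB

Overshoot: -5 − (-10) = 5 dB.
At 2.5:1 the overshoot is divided by 2.5, leaving 2 dB above threshold.
That puts the output at -8 dB; make-up adds 6 dB, giving -2 dB.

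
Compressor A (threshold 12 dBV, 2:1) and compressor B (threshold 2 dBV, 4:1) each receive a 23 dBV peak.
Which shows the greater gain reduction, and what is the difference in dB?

B, by 10.25 dB

A: overshoot 11 dB → output overshoot 5.5 dB → GR 5.5 dB.
B: overshoot 21 dB → output overshoot 5.25 dB → GR 15.75 dB.
B reduces 10.25 dB more.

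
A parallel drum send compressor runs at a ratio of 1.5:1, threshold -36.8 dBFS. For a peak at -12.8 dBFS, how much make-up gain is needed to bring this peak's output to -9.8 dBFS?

11 dB

Overshoot 24 dB → 24/1.5 = 16 dB after compression, so the compressed level is -36.8 + 16 = -20.8 dBFS.
Make-up = target − compressed = -9.8 − (-20.8) = 11 dB.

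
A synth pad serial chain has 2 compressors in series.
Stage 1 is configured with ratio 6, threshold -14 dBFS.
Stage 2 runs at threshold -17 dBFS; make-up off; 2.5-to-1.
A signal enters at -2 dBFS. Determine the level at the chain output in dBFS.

Stage 1: overshoot 12 dB → 12/6 = 2 dB → -12 dBFS.
Stage 2: overshoot 5 dB → 5/2.5 = 2 dB → -15 dBFS.

-15 dBFS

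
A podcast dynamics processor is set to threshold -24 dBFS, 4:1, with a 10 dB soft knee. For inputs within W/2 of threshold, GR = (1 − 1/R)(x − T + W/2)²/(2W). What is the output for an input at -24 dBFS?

-24.9375 dBFS

x − T + W/2 = -24 − (-24) + 5 = 5.
GR = (1 − 1/4) × 5² / 20 = 0.75 × 25 / 20 = 0.9375 dB.
Output = -24 − 0.9375 = -24.9375 dBFS.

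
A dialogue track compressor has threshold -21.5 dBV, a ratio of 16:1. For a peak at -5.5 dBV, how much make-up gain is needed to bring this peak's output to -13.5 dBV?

Without make-up, output = threshold + overshoot/16 = -21.5 + 1 = -20.5 dBV.
Gap to target: 7 dB.

7 dB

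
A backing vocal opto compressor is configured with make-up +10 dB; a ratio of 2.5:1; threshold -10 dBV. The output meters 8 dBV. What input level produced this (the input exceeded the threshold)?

Remove make-up: 8 − 10 = -2 dBV.
That's 8 dB above the -10 dBV threshold.
Undo the ratio: input overshoot = 8 × 2.5 = 20 dB, giving input = 10 dBV.

10 dBV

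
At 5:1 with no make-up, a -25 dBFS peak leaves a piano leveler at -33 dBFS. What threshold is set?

Input is 10 dB above T (since output overshoot × R = input overshoot: (-33 − T)·5 = -25 − T gives T = -35 dBFS).
Check: -35 + (-25 − (-35))/5 = -35 + 2 = -33 dBFS. ✓

-35 dBFS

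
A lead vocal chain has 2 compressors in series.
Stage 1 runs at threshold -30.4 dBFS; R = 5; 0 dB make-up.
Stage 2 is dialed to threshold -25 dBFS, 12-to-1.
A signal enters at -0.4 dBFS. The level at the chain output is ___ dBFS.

Stage 1: 30 dB above -30.4 dBFS, reduced 5:1 to 6 dB above → -24.4 dBFS.
Stage 2: 0.6 dB above -25 dBFS, reduced 12:1 to 0.05 dB above → -24.95 dBFS.

-24.95 dBFS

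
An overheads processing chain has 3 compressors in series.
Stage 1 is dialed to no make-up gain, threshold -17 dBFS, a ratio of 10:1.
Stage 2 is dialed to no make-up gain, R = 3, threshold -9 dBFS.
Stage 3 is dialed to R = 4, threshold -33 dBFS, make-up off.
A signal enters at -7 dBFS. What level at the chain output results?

-28.75 dBFS

Stage 1: overshoot 10 dB → 10/10 = 1 dB → -16 dBFS.
Stage 2: -16 dBFS ≤ -9 dBFS, so stage 2 doesn't engage; output -16 dBFS.
Stage 3: 17 dB above -33 dBFS, reduced 4:1 to 4.25 dB above → -28.75 dBFS.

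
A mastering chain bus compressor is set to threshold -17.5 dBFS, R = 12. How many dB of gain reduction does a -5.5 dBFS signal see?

11 dB

-5.5 dBFS exceeds the threshold by 12 dB.
After 12:1 compression the overshoot becomes 12/12 = 1 dB.
Gain reduction = 12 − 1 = 11 dB.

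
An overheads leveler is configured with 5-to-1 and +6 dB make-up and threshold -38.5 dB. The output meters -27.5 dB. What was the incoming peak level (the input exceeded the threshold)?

-13.5 dB

Remove make-up: -27.5 − 6 = -33.5 dB.
The compressed level sits -33.5 − (-38.5) = 5 dB over threshold.
Before 5:1 compression the overshoot was 5 × 5 = 25 dB, so input = -38.5 + 25 = -13.5 dB.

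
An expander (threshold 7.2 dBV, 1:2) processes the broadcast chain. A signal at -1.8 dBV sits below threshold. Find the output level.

Below threshold, a 1:2 expander applies gain = (2−1)×(T − x) of attenuation.
(2−1) × 9 = 9 dB, so output = -1.8 − 9 = -10.8 dBV.

-10.8 dBV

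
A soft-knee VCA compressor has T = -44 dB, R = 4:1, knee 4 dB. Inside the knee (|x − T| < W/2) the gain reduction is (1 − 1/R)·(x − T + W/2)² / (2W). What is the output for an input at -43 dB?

x − T + W/2 = -43 − (-44) + 2 = 3.
GR = (1 − 1/4) × 3² / 8 = 0.75 × 9 / 8 = 0.84375 dB.
Output = -43 − 0.84375 = -43.84375 dB.

-43.84375 dB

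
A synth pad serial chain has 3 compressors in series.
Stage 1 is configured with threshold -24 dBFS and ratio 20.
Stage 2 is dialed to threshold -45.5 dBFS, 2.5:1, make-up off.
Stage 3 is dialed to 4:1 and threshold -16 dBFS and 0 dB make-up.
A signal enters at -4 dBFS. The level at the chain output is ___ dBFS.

-36.5 dBFS

Stage 1: 20 dB above -24 dBFS, reduced 20:1 to 1 dB above → -23 dBFS.
Stage 2: 22.5 dB above -45.5 dBFS, reduced 2.5:1 to 9 dB above → -36.5 dBFS.
Stage 3: -36.5 dBFS ≤ -16 dBFS, so stage 3 doesn't engage; output -36.5 dBFS.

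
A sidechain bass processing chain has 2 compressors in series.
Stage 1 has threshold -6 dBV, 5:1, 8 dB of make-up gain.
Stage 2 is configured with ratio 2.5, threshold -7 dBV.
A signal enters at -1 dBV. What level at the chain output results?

-3 dBV

Stage 1: overshoot 5 dB → 5/5 = 1 dB → -5 dBV; +8 dB make-up → 3 dBV.
Stage 2: 3 dBV is 10 dB over -7 dBV; at 2.5:1 that becomes 4 dB over, giving -3 dBV.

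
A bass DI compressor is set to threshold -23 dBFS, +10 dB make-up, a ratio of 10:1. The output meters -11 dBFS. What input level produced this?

-3 dBFS

Stripping the +10 dB make-up gives -21 dBFS at the gain stage.
Post-compression overshoot = -21 − (-23) = 2 dB.
Before 10:1 compression the overshoot was 2 × 10 = 20 dB, so input = -23 + 20 = -3 dBFS.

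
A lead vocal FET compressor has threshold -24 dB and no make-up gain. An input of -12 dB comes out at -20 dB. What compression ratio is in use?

Input overshoot = -12 − (-24) = 12 dB; output overshoot = -20 − (-24) = 4 dB.
Ratio = 12 / 4 = 3.

3:1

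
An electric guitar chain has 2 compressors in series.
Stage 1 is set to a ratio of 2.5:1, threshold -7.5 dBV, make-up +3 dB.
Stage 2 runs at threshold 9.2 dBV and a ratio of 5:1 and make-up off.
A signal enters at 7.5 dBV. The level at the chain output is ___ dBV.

Stage 1: 7.5 dBV is 15 dB over -7.5 dBV; at 2.5:1 that becomes 6 dB over, giving -1.5 dBV; +3 dB make-up → 1.5 dBV.
Stage 2: 1.5 dBV ≤ 9.2 dBV, so stage 2 doesn't engage; output 1.5 dBV.

1.5 dBV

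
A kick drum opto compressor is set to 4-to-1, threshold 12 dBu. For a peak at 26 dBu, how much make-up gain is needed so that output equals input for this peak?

10.5 dB

The peak compresses to 12 + 14/4 = 15.5 dBu.
To reach 26 dBu requires 26 − 15.5 = 10.5 dB of make-up.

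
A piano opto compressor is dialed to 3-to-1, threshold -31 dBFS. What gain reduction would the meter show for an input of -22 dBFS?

-22 dBFS exceeds the threshold by 9 dB.
After 3:1 compression the overshoot becomes 9/3 = 3 dB.
GR = overshoot in − overshoot out = 9 − 3 = 6 dB.

6 dB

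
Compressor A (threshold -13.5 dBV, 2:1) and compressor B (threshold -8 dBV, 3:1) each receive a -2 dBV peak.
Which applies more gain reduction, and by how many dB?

A: 11.5 dB over, compressed to 5.75 dB over, so 5.75 dB of GR.
B: 6 dB over, compressed to 2 dB over, so 4 dB of GR.
Difference: 1.75 dB in favour of A.

A, by 1.75 dB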